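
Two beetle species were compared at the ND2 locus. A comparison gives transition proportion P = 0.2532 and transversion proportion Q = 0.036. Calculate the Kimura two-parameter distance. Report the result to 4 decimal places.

0.4096

Under the Kimura two-parameter model, d = −½ ln(1 − 2P − Q) − ¼ ln(1 − 2Q).
1 − 2P − Q = 0.4576, giving −½ ln(0.4576) = 0.390880.
1 − 2Q = 0.928, giving −¼ ln(0.928) = 0.018681.
d = 0.390880 + 0.018681 = 0.409561.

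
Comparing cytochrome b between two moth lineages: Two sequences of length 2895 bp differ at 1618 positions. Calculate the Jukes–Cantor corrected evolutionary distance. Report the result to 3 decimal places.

1.025

p = 1618/2895 ≈ 0.558895.
d = −(3/4) ln(1 − 4p/3) = −0.75 ln(1 − 0.745193) = −0.75 ln(0.254807)
  = −0.75 × (-1.367249) = 1.025437 substitutions/site.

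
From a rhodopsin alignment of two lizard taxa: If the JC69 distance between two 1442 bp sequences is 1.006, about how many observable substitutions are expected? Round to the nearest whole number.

799

Invert JC69: p = (3/4)(1 − e^(−4d/3)) = 0.75 × (1 − e^(-1.341333)) = 0.75 × (1 − 0.261497) = 0.553877.
Expected differing sites = pL ≈ 0.553877 × 1442 = 798.690634 ≈ 799.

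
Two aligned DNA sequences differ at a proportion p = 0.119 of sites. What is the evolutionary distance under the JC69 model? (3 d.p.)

d = −(3/4) ln(1 − 4p/3) = −0.75 ln(1 − 0.158667) = −0.75 ln(0.841333)
  = −0.75 × (-0.172768) = 0.129576 substitutions/site.

0.130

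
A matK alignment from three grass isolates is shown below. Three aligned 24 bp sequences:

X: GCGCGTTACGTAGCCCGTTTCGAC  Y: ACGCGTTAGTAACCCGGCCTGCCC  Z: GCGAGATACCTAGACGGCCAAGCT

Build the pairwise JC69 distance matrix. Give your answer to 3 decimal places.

d(X,Y) = 0.708, d(X,Z) = 0.708, d(Y,Z) = 0.824

X–Y: 11/24 sites differ → p ≈ 0.458333, d = −0.75 ln(1 − 0.611111) = 0.708346 ≈ 0.708.
X–Z: 11/24 sites differ → p ≈ 0.458333, d = −0.75 ln(1 − 0.611111) = 0.708346 ≈ 0.708.
Y–Z: 12/24 sites differ → p = 0.5, d = −0.75 ln(1 − 0.666667) = 0.823960 ≈ 0.824.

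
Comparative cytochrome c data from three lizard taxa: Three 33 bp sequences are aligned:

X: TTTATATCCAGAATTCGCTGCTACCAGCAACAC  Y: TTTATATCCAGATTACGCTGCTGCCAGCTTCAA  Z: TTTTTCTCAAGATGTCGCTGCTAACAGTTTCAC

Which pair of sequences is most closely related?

X and Y

X–Y: 6/33 differ, p = 0.182, d = 0.208.
X–Z: 9/33 differ, p = 0.273, d = 0.339.
Y–Z: 9/33 differ, p = 0.273, d = 0.339.
The smallest distance is between X and Y.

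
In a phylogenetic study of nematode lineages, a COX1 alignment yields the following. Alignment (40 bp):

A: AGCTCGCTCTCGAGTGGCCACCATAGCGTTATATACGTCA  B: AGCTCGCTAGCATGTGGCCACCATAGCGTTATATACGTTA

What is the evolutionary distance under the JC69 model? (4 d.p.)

0.1367

The sequences differ at 5 of 40 sites (9, 10, 12, 13, 39), so p = 5/40 = 0.125.
d = −(3/4) ln(1 − 4p/3) = −0.75 ln(1 − 0.166667) = −0.75 ln(0.833333)
  = −0.75 × (-0.182322) = 0.136742 substitutions/site.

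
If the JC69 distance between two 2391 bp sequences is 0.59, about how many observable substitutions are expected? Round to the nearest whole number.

Invert JC69: p = (3/4)(1 − e^(−4d/3)) = 0.75 × (1 − e^(-0.786667)) = 0.75 × (1 − 0.455360) = 0.408480.
Expected differing sites = pL ≈ 0.408480 × 2391 = 976.67568 ≈ 977.

977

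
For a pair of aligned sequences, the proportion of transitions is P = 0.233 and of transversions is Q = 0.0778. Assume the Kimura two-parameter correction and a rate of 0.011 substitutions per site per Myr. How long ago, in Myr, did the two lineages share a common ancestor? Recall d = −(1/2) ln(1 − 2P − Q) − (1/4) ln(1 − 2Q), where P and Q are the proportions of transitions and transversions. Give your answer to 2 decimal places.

Under the Kimura two-parameter model, d = −½ ln(1 − 2P − Q) − ¼ ln(1 − 2Q).
1 − 2P − Q = 0.4562, giving −½ ln(0.4562) = 0.392412.
1 − 2Q = 0.8444, giving −¼ ln(0.8444) = 0.042282.
d = 0.392412 + 0.042282 = 0.434694.
Under a molecular clock d = 2μt, so t = d/(2μ) = 0.434694 / (2 × 0.011) = 19.76 Myr.

19.76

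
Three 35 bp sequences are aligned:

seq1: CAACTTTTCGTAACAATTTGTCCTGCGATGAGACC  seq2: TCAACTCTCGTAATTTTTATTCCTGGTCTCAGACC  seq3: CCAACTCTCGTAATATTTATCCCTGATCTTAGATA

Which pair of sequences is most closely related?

seq2 and seq3

seq1–seq2: 14/35 differ, p = 0.400, d = 0.572.
seq1–seq3: 15/35 differ, p = 0.429, d = 0.635.
seq2–seq3: 7/35 differ, p = 0.200, d = 0.233.
The smallest distance is between seq2 and seq3.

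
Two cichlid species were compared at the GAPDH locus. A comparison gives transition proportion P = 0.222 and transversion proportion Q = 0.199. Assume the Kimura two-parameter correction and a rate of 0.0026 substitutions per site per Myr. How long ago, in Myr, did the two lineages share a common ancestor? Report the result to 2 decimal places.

Under the Kimura two-parameter model, d = −½ ln(1 − 2P − Q) − ¼ ln(1 − 2Q).
1 − 2P − Q = 0.357, giving −½ ln(0.357) = 0.515010.
1 − 2Q = 0.602, giving −¼ ln(0.602) = 0.126874.
d = 0.515010 + 0.126874 = 0.641884.
Under a molecular clock d = 2μt, so t = d/(2μ) = 0.641884 / (2 × 0.0026) = 123.44 Myr.

123.44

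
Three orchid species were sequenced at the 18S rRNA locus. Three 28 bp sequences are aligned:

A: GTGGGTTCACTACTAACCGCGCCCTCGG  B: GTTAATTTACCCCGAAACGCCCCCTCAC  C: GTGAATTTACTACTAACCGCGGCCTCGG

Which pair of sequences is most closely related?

A and C

A–B: 11/28 differ, p = 0.393, d = 0.556.
A–C: 4/28 differ, p = 0.143, d = 0.158.
B–C: 9/28 differ, p = 0.321, d = 0.420.
The smallest distance is between A and C.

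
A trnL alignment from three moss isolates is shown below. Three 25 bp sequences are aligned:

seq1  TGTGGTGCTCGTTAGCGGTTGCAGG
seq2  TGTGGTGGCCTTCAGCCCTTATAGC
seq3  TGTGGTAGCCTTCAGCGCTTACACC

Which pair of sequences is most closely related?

seq1–seq2: 9/25 differ, p = 0.360, d = 0.490.
seq1–seq3: 9/25 differ, p = 0.360, d = 0.490.
seq2–seq3: 4/25 differ, p = 0.160, d = 0.180.
The smallest distance is between seq2 and seq3.

seq2 and seq3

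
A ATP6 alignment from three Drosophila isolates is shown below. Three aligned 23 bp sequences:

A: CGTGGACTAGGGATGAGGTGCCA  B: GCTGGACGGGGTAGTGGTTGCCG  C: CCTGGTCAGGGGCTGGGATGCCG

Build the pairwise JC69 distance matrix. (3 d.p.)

d(A,B) = 0.650, d(A,C) = 0.467, d(B,C) = 0.467

A–B: 10/23 sites differ → p ≈ 0.434783, d = −0.75 ln(1 − 0.579711) = 0.650110 ≈ 0.650.
A–C: 8/23 sites differ → p ≈ 0.347826, d = −0.75 ln(1 − 0.463768) = 0.467391 ≈ 0.467.
B–C: 8/23 sites differ → p ≈ 0.347826, d = −0.75 ln(1 − 0.463768) = 0.467391 ≈ 0.467.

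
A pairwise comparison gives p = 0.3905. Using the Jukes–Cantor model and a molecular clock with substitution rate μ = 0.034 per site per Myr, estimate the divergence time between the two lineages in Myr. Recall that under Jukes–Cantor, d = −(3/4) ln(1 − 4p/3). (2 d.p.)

8.11

d = −(3/4) ln(1 − 4p/3) = −0.75 ln(1 − 0.520667) = −0.75 ln(0.479333)
  = −0.75 × (-0.735360) = 0.551520 substitutions/site.
Under a molecular clock d = 2μt, so t = d/(2μ) = 0.551520 / (2 × 0.034) = 8.11 Myr.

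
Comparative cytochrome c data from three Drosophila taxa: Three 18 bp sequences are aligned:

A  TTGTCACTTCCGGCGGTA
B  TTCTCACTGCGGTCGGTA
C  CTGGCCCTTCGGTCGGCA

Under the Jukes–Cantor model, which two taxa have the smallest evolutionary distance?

A–B: 4/18 differ, p = 0.222, d = 0.264.
A–C: 6/18 differ, p = 0.333, d = 0.441.
B–C: 6/18 differ, p = 0.333, d = 0.441.
The smallest distance is between A and B.

A and B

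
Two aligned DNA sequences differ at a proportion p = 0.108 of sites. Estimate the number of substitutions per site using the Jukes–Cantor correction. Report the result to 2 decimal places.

d = −(3/4) ln(1 − 4p/3) = −0.75 ln(1 − 0.144) = −0.75 ln(0.856)
  = −0.75 × (-0.155485) = 0.116614 substitutions/site.

0.12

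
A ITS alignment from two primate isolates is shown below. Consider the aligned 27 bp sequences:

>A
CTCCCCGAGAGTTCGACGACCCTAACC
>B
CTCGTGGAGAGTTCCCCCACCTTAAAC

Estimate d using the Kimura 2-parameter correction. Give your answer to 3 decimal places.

Of 27 sites, 2 differences are transitions and 6 are transversions, so P = 2/27 ≈ 0.074074 and Q = 6/27 ≈ 0.222222.
Under the Kimura two-parameter model, d = −½ ln(1 − 2P − Q) − ¼ ln(1 − 2Q).
1 − 2P − Q = 0.62963, giving −½ ln(0.62963) = 0.231311.
1 − 2Q = 0.555556, giving −¼ ln(0.555556) = 0.146946.
d = 0.231311 + 0.146946 = 0.378257.

0.378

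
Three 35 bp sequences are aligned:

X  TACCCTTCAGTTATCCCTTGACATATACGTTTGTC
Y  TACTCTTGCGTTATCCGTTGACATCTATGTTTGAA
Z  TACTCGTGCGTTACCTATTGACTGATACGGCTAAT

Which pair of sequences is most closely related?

X and Y

X–Y: 8/35 differ, p = 0.229, d = 0.273.
X–Z: 14/35 differ, p = 0.400, d = 0.572.
Y–Z: 12/35 differ, p = 0.343, d = 0.458.
The smallest distance is between X and Y.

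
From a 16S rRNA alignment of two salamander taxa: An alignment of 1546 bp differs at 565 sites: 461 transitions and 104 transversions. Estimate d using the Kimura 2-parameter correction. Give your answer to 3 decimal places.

P = 461/1546 ≈ 0.298189 and Q = 104/1546 ≈ 0.06727.
Under the Kimura two-parameter model, d = −½ ln(1 − 2P − Q) − ¼ ln(1 − 2Q).
1 − 2P − Q = 0.336352, giving −½ ln(0.336352) = 0.544799.
1 − 2Q = 0.86546, giving −¼ ln(0.86546) = 0.036124.
d = 0.544799 + 0.036124 = 0.580923.

0.581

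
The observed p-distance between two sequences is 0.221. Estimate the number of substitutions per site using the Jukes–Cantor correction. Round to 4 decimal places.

0.2618

d = −(3/4) ln(1 − 4p/3) = −0.75 ln(1 − 0.294667) = −0.75 ln(0.705333)
  = −0.75 × (-0.349085) = 0.261814 substitutions/site.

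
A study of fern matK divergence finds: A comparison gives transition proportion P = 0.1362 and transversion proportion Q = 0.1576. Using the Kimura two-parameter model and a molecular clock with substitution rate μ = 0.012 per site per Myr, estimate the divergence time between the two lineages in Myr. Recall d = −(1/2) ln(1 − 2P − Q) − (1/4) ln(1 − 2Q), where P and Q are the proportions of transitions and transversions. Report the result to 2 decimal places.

Under the Kimura two-parameter model, d = −½ ln(1 − 2P − Q) − ¼ ln(1 − 2Q).
1 − 2P − Q = 0.57, giving −½ ln(0.57) = 0.281059.
1 − 2Q = 0.6848, giving −¼ ln(0.6848) = 0.094657.
d = 0.281059 + 0.094657 = 0.375716.
Under a molecular clock d = 2μt, so t = d/(2μ) = 0.375716 / (2 × 0.012) = 15.65 Myr.

15.65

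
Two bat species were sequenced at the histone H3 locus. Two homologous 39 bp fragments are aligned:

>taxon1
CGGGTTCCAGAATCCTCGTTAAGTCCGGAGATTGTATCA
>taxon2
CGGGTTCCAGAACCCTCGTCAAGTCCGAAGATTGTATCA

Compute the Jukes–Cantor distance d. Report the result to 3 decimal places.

The sequences differ at 3 of 39 sites (13, 20, 28), so p = 3/39 ≈ 0.076923.
d = −(3/4) ln(1 − 4p/3) = −0.75 ln(1 − 0.102564) = −0.75 ln(0.897436)
  = −0.75 × (-0.108213) = 0.081160 substitutions/site.

0.081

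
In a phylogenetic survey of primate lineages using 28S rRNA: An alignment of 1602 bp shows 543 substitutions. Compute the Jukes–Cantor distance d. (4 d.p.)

p = 543/1602 ≈ 0.338951.
d = −(3/4) ln(1 − 4p/3) = −0.75 ln(1 − 0.451935) = −0.75 ln(0.548065)
  = −0.75 × (-0.601361) = 0.451021 substitutions/site.

0.4510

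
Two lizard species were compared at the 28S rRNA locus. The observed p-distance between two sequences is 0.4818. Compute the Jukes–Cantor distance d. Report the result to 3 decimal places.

0.771

d = −(3/4) ln(1 − 4p/3) = −0.75 ln(1 − 0.6424) = −0.75 ln(0.3576)
  = −0.75 × (-1.028340) = 0.771255 substitutions/site.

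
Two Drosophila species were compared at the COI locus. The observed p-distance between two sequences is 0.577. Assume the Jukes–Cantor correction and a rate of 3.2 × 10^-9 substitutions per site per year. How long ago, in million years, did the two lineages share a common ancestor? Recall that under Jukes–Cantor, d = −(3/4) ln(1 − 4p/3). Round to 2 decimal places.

d = −(3/4) ln(1 − 4p/3) = −0.75 ln(1 − 0.769333) = −0.75 ln(0.230667)
  = −0.75 × (-1.466780) = 1.100085 substitutions/site.
Under a molecular clock d = 2μt, so t = d/(2μ) = 1.100085 / (2 × 3.2 × 10^-9) = 171.89 million years.

171.89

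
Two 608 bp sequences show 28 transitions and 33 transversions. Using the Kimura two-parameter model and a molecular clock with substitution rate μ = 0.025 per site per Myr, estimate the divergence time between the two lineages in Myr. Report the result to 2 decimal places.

P = 28/608 ≈ 0.046053 and Q = 33/608 ≈ 0.054276.
Under the Kimura two-parameter model, d = −½ ln(1 − 2P − Q) − ¼ ln(1 − 2Q).
1 − 2P − Q = 0.853618, giving −½ ln(0.853618) = 0.079136.
1 − 2Q = 0.891448, giving −¼ ln(0.891448) = 0.028727.
d = 0.079136 + 0.028727 = 0.107863.
Under a molecular clock d = 2μt, so t = d/(2μ) = 0.107863 / (2 × 0.025) = 2.16 Myr.

2.16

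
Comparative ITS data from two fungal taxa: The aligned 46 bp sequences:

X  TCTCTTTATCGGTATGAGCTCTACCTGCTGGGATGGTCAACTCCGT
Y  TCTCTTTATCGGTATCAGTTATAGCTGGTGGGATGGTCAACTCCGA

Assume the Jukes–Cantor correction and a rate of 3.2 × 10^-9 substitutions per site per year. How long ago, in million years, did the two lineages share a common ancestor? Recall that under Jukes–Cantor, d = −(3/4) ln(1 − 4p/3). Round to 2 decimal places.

The sequences differ at 6 of 46 sites (16, 19, 21, 24, 28, 46), so p = 6/46 ≈ 0.130435.
d = −(3/4) ln(1 − 4p/3) = −0.75 ln(1 − 0.173913) = −0.75 ln(0.826087)
  = −0.75 × (-0.191055) = 0.143291 substitutions/site.
Under a molecular clock d = 2μt, so t = d/(2μ) = 0.143291 / (2 × 3.2 × 10^-9) = 22.39 million years.

22.39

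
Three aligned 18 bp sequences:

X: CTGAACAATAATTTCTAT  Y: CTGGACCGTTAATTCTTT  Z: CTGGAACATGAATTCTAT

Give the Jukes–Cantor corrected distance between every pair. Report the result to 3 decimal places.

X–Y: 6/18 sites differ → p ≈ 0.333333, d = −0.75 ln(1 − 0.444444) = 0.440839 ≈ 0.441.
X–Z: 5/18 sites differ → p ≈ 0.277778, d = −0.75 ln(1 − 0.370371) = 0.346968 ≈ 0.347.
Y–Z: 4/18 sites differ → p ≈ 0.222222, d = −0.75 ln(1 − 0.296296) = 0.263548 ≈ 0.264.

d(X,Y) = 0.441, d(X,Z) = 0.347, d(Y,Z) = 0.264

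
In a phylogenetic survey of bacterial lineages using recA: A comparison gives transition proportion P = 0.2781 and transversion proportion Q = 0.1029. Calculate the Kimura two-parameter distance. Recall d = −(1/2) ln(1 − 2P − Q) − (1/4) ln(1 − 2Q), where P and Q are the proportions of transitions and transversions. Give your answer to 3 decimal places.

Under the Kimura two-parameter model, d = −½ ln(1 − 2P − Q) − ¼ ln(1 − 2Q).
1 − 2P − Q = 0.3409, giving −½ ln(0.3409) = 0.538083.
1 − 2Q = 0.7942, giving −¼ ln(0.7942) = 0.057605.
d = 0.538083 + 0.057605 = 0.595688.

0.596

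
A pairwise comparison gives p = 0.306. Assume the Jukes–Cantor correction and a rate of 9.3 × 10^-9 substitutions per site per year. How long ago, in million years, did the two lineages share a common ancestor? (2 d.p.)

d = −(3/4) ln(1 − 4p/3) = −0.75 ln(1 − 0.408) = −0.75 ln(0.592)
  = −0.75 × (-0.524249) = 0.393187 substitutions/site.
Under a molecular clock d = 2μt, so t = d/(2μ) = 0.393187 / (2 × 9.3 × 10^-9) = 21.14 million years.

21.14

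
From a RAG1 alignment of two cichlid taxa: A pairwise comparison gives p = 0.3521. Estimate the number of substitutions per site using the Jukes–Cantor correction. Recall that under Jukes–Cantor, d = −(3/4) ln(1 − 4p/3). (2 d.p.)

0.48

d = −(3/4) ln(1 − 4p/3) = −0.75 ln(1 − 0.469467) = −0.75 ln(0.530533)
  = −0.75 × (-0.633873) = 0.475405 substitutions/site.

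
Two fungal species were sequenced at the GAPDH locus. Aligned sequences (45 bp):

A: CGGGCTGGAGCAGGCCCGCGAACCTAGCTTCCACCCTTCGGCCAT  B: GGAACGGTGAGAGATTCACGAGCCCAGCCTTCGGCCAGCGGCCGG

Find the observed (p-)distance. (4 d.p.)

The sequences differ at 22 of 45 positions.
p = 22/45 = 0.488888… ≈ 0.4889 (to 4 d.p.).

0.4889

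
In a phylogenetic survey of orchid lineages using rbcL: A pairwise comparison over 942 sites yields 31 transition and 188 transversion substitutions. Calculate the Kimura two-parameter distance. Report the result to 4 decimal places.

0.2816

P = 31/942 ≈ 0.032909 and Q = 188/942 ≈ 0.199575.
Under the Kimura two-parameter model, d = −½ ln(1 − 2P − Q) − ¼ ln(1 − 2Q).
1 − 2P − Q = 0.734607, giving −½ ln(0.734607) = 0.154210.
1 − 2Q = 0.60085, giving −¼ ln(0.60085) = 0.127352.
d = 0.154210 + 0.127352 = 0.281562.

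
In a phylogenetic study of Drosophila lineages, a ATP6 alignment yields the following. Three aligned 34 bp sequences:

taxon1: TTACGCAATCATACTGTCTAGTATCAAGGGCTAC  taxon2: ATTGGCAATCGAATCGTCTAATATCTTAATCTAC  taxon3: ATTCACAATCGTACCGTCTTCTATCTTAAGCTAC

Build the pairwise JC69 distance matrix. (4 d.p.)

d(taxon1,taxon2) = 0.5347, d(taxon1,taxon3) = 0.4234, d(taxon2,taxon3) = 0.2407

taxon1–taxon2: 13/34 sites differ → p ≈ 0.382353, d = −0.75 ln(1 − 0.509804) = 0.534712 ≈ 0.5347.
taxon1–taxon3: 11/34 sites differ → p ≈ 0.323529, d = −0.75 ln(1 − 0.431372) = 0.423397 ≈ 0.4234.
taxon2–taxon3: 7/34 sites differ → p ≈ 0.205882, d = −0.75 ln(1 − 0.274509) = 0.240680 ≈ 0.2407.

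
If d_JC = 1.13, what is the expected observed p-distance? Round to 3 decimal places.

0.584

p = (3/4)(1 − e^(−4d/3)) = 0.75 × (1 − e^(-1.506667)) = 0.75 × (1 − 0.221647) = 0.583765.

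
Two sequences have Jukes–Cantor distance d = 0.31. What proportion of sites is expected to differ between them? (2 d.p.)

0.25

p = (3/4)(1 − e^(−4d/3)) = 0.75 × (1 − e^(-0.413333)) = 0.75 × (1 − 0.661442) = 0.253919.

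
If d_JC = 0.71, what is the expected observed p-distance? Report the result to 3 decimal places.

0.459

p = (3/4)(1 − e^(−4d/3)) = 0.75 × (1 − e^(-0.946667)) = 0.75 × (1 − 0.388032) = 0.458976.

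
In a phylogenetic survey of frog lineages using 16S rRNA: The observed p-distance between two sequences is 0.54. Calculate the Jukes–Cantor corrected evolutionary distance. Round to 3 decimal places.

0.955

d = −(3/4) ln(1 − 4p/3) = −0.75 ln(1 − 0.72) = −0.75 ln(0.28)
  = −0.75 × (-1.272966) = 0.954725 substitutions/site.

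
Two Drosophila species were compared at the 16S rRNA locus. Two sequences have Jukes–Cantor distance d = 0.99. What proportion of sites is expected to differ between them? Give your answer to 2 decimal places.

0.55

p = (3/4)(1 − e^(−4d/3)) = 0.75 × (1 − e^(-1.32)) = 0.75 × (1 − 0.267135) = 0.549649.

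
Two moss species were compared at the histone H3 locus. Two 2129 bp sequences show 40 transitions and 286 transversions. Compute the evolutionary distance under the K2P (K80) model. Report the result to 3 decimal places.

0.173

P = 40/2129 ≈ 0.018788 and Q = 286/2129 ≈ 0.134335.
Under the Kimura two-parameter model, d = −½ ln(1 − 2P − Q) − ¼ ln(1 − 2Q).
1 − 2P − Q = 0.828089, giving −½ ln(0.828089) = 0.094317.
1 − 2Q = 0.73133, giving −¼ ln(0.73133) = 0.078223.
d = 0.094317 + 0.078223 = 0.172540.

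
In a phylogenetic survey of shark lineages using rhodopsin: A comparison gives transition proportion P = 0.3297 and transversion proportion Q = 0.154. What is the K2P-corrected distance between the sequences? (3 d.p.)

0.931

Under the Kimura two-parameter model, d = −½ ln(1 − 2P − Q) − ¼ ln(1 − 2Q).
1 − 2P − Q = 0.1866, giving −½ ln(0.1866) = 0.839394.
1 − 2Q = 0.692, giving −¼ ln(0.692) = 0.092042.
d = 0.839394 + 0.092042 = 0.931436.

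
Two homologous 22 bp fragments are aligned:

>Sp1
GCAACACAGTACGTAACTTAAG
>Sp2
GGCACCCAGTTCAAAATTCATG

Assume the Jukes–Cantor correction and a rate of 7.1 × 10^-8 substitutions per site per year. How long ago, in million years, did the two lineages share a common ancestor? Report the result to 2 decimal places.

The sequences differ at 9 of 22 sites (2, 3, 6, 11, 13, 14, 17, 19, 21), so p = 9/22 ≈ 0.409091.
d = −(3/4) ln(1 − 4p/3) = −0.75 ln(1 − 0.545455) = −0.75 ln(0.454545)
  = −0.75 × (-0.788458) = 0.591344 substitutions/site.
Under a molecular clock d = 2μt, so t = d/(2μ) = 0.591344 / (2 × 7.1 × 10^-8) = 4.16 million years.

4.16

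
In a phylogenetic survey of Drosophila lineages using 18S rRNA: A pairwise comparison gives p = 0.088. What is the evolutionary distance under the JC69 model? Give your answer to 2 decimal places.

0.09

d = −(3/4) ln(1 − 4p/3) = −0.75 ln(1 − 0.117333) = −0.75 ln(0.882667)
  = −0.75 × (-0.124807) = 0.093605 substitutions/site.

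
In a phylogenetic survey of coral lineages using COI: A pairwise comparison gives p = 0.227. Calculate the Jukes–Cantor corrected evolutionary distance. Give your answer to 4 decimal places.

0.2704

d = −(3/4) ln(1 − 4p/3) = −0.75 ln(1 − 0.302667) = −0.75 ln(0.697333)
  = −0.75 × (-0.360492) = 0.270369 substitutions/site.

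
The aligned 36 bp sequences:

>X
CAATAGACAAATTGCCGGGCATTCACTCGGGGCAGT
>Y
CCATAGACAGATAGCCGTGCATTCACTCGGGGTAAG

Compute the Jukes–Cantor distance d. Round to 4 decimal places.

0.2251

The sequences differ at 7 of 36 sites (2, 10, 13, 18, 33, 35, 36), so p = 7/36 ≈ 0.194444.
d = −(3/4) ln(1 − 4p/3) = −0.75 ln(1 − 0.259259) = −0.75 ln(0.740741)
  = −0.75 × (-0.300104) = 0.225078 substitutions/site.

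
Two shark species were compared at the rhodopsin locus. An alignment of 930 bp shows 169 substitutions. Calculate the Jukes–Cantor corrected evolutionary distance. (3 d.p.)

0.208

p = 169/930 ≈ 0.18172.
d = −(3/4) ln(1 − 4p/3) = −0.75 ln(1 − 0.242293) = −0.75 ln(0.757707)
  = −0.75 × (-0.277459) = 0.208094 substitutions/site.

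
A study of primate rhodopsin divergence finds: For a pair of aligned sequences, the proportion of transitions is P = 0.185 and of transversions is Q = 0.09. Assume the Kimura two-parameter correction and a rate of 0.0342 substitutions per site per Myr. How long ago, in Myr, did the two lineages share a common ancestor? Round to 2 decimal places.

5.23

Under the Kimura two-parameter model, d = −½ ln(1 − 2P − Q) − ¼ ln(1 − 2Q).
1 − 2P − Q = 0.54, giving −½ ln(0.54) = 0.308093.
1 − 2Q = 0.82, giving −¼ ln(0.82) = 0.049613.
d = 0.308093 + 0.049613 = 0.357706.
Under a molecular clock d = 2μt, so t = d/(2μ) = 0.357706 / (2 × 0.0342) = 5.23 Myr.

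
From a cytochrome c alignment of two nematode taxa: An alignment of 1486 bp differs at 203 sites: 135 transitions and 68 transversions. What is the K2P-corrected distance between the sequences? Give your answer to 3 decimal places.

P = 135/1486 ≈ 0.090848 and Q = 68/1486 ≈ 0.04576.
Under the Kimura two-parameter model, d = −½ ln(1 − 2P − Q) − ¼ ln(1 − 2Q).
1 − 2P − Q = 0.772544, giving −½ ln(0.772544) = 0.129033.
1 − 2Q = 0.90848, giving −¼ ln(0.90848) = 0.023996.
d = 0.129033 + 0.023996 = 0.153029.

0.153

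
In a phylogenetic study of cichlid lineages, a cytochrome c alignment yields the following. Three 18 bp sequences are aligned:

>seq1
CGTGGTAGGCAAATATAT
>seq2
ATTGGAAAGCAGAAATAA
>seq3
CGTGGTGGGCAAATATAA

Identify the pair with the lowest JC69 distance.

seq1–seq2: 7/18 differ, p = 0.389, d = 0.548.
seq1–seq3: 2/18 differ, p = 0.111, d = 0.120.
seq2–seq3: 7/18 differ, p = 0.389, d = 0.548.
The smallest distance is between seq1 and seq3.

seq1 and seq3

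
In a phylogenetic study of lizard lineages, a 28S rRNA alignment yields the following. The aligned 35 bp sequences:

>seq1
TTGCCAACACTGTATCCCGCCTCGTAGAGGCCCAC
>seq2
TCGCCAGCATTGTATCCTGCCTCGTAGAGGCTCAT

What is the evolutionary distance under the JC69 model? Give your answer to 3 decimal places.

0.195

The sequences differ at 6 of 35 sites (2, 7, 10, 18, 32, 35), so p = 6/35 ≈ 0.171429.
d = −(3/4) ln(1 − 4p/3) = −0.75 ln(1 − 0.228572) = −0.75 ln(0.771428)
  = −0.75 × (-0.259512) = 0.194634 substitutions/site.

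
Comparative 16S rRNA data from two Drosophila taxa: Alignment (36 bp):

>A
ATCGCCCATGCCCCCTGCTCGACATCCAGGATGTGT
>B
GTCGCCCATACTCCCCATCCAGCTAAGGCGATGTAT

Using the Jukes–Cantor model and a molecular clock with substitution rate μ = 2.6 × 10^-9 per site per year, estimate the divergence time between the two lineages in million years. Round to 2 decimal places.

The sequences differ at 16 of 36 sites, so p = 16/36 ≈ 0.444444.
d = −(3/4) ln(1 − 4p/3) = −0.75 ln(1 − 0.592592) = −0.75 ln(0.407408)
  = −0.75 × (-0.897940) = 0.673455 substitutions/site.
Under a molecular clock d = 2μt, so t = d/(2μ) = 0.673455 / (2 × 2.6 × 10^-9) = 129.51 million years.

129.51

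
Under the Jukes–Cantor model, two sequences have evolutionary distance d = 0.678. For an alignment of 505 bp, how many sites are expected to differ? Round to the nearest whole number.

Invert JC69: p = (3/4)(1 − e^(−4d/3)) = 0.75 × (1 − e^(-0.904)) = 0.75 × (1 − 0.404947) = 0.446290.
Expected differing sites = pL ≈ 0.446290 × 505 = 225.37645 ≈ 225.

225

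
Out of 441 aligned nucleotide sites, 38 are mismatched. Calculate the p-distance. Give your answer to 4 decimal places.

p = 38/441 = 0.086167… ≈ 0.0862 (to 4 d.p.).

0.0862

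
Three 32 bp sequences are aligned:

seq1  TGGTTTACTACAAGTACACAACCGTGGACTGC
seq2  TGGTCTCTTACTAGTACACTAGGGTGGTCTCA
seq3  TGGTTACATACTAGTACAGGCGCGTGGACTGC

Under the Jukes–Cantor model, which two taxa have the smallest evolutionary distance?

seq1–seq2: 10/32 differ, p = 0.313, d = 0.404.
seq1–seq3: 8/32 differ, p = 0.250, d = 0.304.
seq2–seq3: 10/32 differ, p = 0.313, d = 0.404.
The smallest distance is between seq1 and seq3.

seq1 and seq3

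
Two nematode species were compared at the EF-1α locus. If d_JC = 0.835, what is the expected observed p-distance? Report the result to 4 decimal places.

p = (3/4)(1 − e^(−4d/3)) = 0.75 × (1 − e^(-1.113333)) = 0.75 × (1 − 0.328462) = 0.503654.

0.5037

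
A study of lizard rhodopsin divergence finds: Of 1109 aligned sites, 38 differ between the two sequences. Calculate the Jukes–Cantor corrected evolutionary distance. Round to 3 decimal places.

p = 38/1109 ≈ 0.034265.
d = −(3/4) ln(1 − 4p/3) = −0.75 ln(1 − 0.045687) = −0.75 ln(0.954313)
  = −0.75 × (-0.046764) = 0.035073 substitutions/site.

0.035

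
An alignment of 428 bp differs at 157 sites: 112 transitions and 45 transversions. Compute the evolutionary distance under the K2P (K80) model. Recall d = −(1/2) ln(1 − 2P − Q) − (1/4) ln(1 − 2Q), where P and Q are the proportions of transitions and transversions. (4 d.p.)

0.5541

P = 112/428 ≈ 0.261682 and Q = 45/428 ≈ 0.10514.
Under the Kimura two-parameter model, d = −½ ln(1 − 2P − Q) − ¼ ln(1 − 2Q).
1 − 2P − Q = 0.371496, giving −½ ln(0.371496) = 0.495109.
1 − 2Q = 0.78972, giving −¼ ln(0.78972) = 0.059019.
d = 0.495109 + 0.059019 = 0.554128.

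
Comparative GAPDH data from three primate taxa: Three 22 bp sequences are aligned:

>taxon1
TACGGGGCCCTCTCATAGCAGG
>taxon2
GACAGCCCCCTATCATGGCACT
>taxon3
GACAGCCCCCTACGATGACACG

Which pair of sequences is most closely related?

taxon2 and taxon3

taxon1–taxon2: 8/22 differ, p = 0.364, d = 0.497.
taxon1–taxon3: 10/22 differ, p = 0.455, d = 0.699.
taxon2–taxon3: 4/22 differ, p = 0.182, d = 0.208.
The smallest distance is between taxon2 and taxon3.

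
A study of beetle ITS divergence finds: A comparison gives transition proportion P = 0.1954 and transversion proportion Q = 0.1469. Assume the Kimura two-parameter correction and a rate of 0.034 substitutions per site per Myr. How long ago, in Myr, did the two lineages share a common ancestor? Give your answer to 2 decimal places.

Under the Kimura two-parameter model, d = −½ ln(1 − 2P − Q) − ¼ ln(1 − 2Q).
1 − 2P − Q = 0.4623, giving −½ ln(0.4623) = 0.385771.
1 − 2Q = 0.7062, giving −¼ ln(0.7062) = 0.086964.
d = 0.385771 + 0.086964 = 0.472735.
Under a molecular clock d = 2μt, so t = d/(2μ) = 0.472735 / (2 × 0.034) = 6.95 Myr.

6.95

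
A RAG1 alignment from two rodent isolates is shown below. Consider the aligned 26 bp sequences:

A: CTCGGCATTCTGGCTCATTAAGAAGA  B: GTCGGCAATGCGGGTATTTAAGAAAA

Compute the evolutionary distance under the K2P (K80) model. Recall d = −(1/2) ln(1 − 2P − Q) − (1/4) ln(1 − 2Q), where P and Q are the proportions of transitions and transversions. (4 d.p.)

Of 26 sites, 2 differences are transitions and 6 are transversions, so P = 2/26 ≈ 0.076923 and Q = 6/26 ≈ 0.230769.
Under the Kimura two-parameter model, d = −½ ln(1 − 2P − Q) − ¼ ln(1 − 2Q).
1 − 2P − Q = 0.615385, giving −½ ln(0.615385) = 0.242754.
1 − 2Q = 0.538462, giving −¼ ln(0.538462) = 0.154760.
d = 0.242754 + 0.154760 = 0.397514.

0.3975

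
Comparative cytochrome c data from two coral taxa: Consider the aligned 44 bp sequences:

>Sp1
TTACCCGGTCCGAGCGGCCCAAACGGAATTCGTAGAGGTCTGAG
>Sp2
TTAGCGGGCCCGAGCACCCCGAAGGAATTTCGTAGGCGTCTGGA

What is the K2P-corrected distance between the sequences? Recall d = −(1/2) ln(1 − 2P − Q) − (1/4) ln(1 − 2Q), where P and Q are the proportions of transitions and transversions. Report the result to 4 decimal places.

Of 44 sites, 7 differences are transitions and 6 are transversions, so P = 7/44 ≈ 0.159091 and Q = 6/44 ≈ 0.136364.
Under the Kimura two-parameter model, d = −½ ln(1 − 2P − Q) − ¼ ln(1 − 2Q).
1 − 2P − Q = 0.545454, giving −½ ln(0.545454) = 0.303068.
1 − 2Q = 0.727272, giving −¼ ln(0.727272) = 0.079614.
d = 0.303068 + 0.079614 = 0.382682.

0.3827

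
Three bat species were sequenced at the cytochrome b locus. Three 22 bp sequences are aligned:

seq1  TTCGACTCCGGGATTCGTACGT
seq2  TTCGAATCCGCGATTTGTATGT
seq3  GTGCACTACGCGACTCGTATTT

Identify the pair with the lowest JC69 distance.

seq1–seq2: 4/22 differ, p = 0.182, d = 0.208.
seq1–seq3: 8/22 differ, p = 0.364, d = 0.497.
seq2–seq3: 8/22 differ, p = 0.364, d = 0.497.
The smallest distance is between seq1 and seq2.

seq1 and seq2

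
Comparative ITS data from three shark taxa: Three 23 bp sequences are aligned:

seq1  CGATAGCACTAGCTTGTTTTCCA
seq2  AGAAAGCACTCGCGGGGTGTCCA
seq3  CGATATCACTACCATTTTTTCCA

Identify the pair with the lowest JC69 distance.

seq1–seq2: 7/23 differ, p = 0.304, d = 0.390.
seq1–seq3: 4/23 differ, p = 0.174, d = 0.198.
seq2–seq3: 10/23 differ, p = 0.435, d = 0.650.
The smallest distance is between seq1 and seq3.

seq1 and seq3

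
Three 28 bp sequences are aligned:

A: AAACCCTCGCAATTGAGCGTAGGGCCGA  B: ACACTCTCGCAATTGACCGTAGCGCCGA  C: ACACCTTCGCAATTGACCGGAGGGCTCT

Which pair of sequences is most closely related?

A–B: 4/28 differ, p = 0.143, d = 0.158.
A–C: 7/28 differ, p = 0.250, d = 0.304.
B–C: 7/28 differ, p = 0.250, d = 0.304.
The smallest distance is between A and B.

A and B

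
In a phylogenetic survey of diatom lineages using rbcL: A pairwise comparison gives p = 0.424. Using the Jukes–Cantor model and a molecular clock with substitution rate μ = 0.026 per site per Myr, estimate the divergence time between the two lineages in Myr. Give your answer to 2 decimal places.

12.02

d = −(3/4) ln(1 − 4p/3) = −0.75 ln(1 − 0.565333) = −0.75 ln(0.434667)
  = −0.75 × (-0.833175) = 0.624881 substitutions/site.
Under a molecular clock d = 2μt, so t = d/(2μ) = 0.624881 / (2 × 0.026) = 12.02 Myr.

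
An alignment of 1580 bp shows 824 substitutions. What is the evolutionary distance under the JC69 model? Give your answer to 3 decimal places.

0.891

p = 824/1580 ≈ 0.521519.
d = −(3/4) ln(1 − 4p/3) = −0.75 ln(1 − 0.695359) = −0.75 ln(0.304641)
  = −0.75 × (-1.188621) = 0.891466 substitutions/site.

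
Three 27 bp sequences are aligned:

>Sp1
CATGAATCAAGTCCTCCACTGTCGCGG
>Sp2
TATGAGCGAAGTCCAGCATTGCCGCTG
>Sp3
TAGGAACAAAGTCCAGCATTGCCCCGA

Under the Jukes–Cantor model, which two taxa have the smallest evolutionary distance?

Sp2 and Sp3

Sp1–Sp2: 9/27 differ, p = 0.333, d = 0.441.
Sp1–Sp3: 10/27 differ, p = 0.370, d = 0.511.
Sp2–Sp3: 6/27 differ, p = 0.222, d = 0.264.
The smallest distance is between Sp2 and Sp3.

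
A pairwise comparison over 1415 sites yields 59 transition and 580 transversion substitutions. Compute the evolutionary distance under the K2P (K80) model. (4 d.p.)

0.7683

P = 59/1415 ≈ 0.041696 and Q = 580/1415 ≈ 0.409894.
Under the Kimura two-parameter model, d = −½ ln(1 − 2P − Q) − ¼ ln(1 − 2Q).
1 − 2P − Q = 0.506714, giving −½ ln(0.506714) = 0.339904.
1 − 2Q = 0.180212, giving −¼ ln(0.180212) = 0.428405.
d = 0.339904 + 0.428405 = 0.768309.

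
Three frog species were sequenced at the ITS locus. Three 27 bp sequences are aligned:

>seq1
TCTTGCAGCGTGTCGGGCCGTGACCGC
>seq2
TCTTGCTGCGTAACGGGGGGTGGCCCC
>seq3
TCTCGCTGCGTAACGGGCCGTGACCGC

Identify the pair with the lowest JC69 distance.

seq1 and seq3

seq1–seq2: 7/27 differ, p = 0.259, d = 0.318.
seq1–seq3: 4/27 differ, p = 0.148, d = 0.165.
seq2–seq3: 5/27 differ, p = 0.185, d = 0.213.
The smallest distance is between seq1 and seq3.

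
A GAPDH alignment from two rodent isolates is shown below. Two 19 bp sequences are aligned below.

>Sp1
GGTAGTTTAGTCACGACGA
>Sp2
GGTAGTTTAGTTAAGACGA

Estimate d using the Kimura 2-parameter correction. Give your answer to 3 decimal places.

Of 19 sites, 1 differences are transitions and 1 are transversions, so P = 1/19 ≈ 0.052632 and Q = 1/19 ≈ 0.052632.
Under the Kimura two-parameter model, d = −½ ln(1 − 2P − Q) − ¼ ln(1 − 2Q).
1 − 2P − Q = 0.842104, giving −½ ln(0.842104) = 0.085926.
1 − 2Q = 0.894736, giving −¼ ln(0.894736) = 0.027807.
d = 0.085926 + 0.027807 = 0.113733.

0.114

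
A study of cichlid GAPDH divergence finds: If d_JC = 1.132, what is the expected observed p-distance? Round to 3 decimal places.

0.584

p = (3/4)(1 − e^(−4d/3)) = 0.75 × (1 − e^(-1.509333)) = 0.75 × (1 − 0.221057) = 0.584207.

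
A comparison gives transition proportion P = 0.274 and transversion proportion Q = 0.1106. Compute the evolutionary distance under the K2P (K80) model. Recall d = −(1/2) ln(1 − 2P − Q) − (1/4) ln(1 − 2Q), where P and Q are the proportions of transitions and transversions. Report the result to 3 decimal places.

0.600

Under the Kimura two-parameter model, d = −½ ln(1 − 2P − Q) − ¼ ln(1 − 2Q).
1 − 2P − Q = 0.3414, giving −½ ln(0.3414) = 0.537350.
1 − 2Q = 0.7788, giving −¼ ln(0.7788) = 0.062500.
d = 0.537350 + 0.062500 = 0.599850.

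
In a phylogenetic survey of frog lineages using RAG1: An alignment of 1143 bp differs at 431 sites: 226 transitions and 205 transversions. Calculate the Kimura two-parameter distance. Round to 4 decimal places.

0.5387

P = 226/1143 ≈ 0.197725 and Q = 205/1143 ≈ 0.179353.
Under the Kimura two-parameter model, d = −½ ln(1 − 2P − Q) − ¼ ln(1 − 2Q).
1 − 2P − Q = 0.425197, giving −½ ln(0.425197) = 0.427601.
1 − 2Q = 0.641294, giving −¼ ln(0.641294) = 0.111067.
d = 0.427601 + 0.111067 = 0.538668.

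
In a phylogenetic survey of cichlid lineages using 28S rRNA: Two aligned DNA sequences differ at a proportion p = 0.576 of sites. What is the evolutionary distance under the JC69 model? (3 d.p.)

d = −(3/4) ln(1 − 4p/3) = −0.75 ln(1 − 0.768) = −0.75 ln(0.232)
  = −0.75 × (-1.461018) = 1.095764 substitutions/site.

1.096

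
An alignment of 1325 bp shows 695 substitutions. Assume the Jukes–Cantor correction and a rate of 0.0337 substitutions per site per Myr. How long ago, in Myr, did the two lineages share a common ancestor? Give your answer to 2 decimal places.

p = 695/1325 ≈ 0.524528.
d = −(3/4) ln(1 − 4p/3) = −0.75 ln(1 − 0.699371) = −0.75 ln(0.300629)
  = −0.75 × (-1.201878) = 0.901409 substitutions/site.
Under a molecular clock d = 2μt, so t = d/(2μ) = 0.901409 / (2 × 0.0337) = 13.37 Myr.

13.37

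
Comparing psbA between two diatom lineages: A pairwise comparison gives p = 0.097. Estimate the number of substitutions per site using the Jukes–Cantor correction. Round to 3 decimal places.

0.104

d = −(3/4) ln(1 − 4p/3) = −0.75 ln(1 − 0.129333) = −0.75 ln(0.870667)
  = −0.75 × (-0.138496) = 0.103872 substitutions/site.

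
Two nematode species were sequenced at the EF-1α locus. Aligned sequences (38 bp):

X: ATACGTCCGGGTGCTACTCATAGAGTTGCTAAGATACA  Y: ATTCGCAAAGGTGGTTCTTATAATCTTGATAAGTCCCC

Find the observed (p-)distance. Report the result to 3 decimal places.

The sequences differ at 16 of 38 positions.
p = 16/38 = 0.421052… ≈ 0.421 (to 3 d.p.).

0.421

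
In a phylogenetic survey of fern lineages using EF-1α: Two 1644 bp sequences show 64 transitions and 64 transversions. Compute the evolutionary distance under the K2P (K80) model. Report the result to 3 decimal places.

0.082

P = 64/1644 ≈ 0.038929 and Q = 64/1644 ≈ 0.038929.
Under the Kimura two-parameter model, d = −½ ln(1 − 2P − Q) − ¼ ln(1 − 2Q).
1 − 2P − Q = 0.883213, giving −½ ln(0.883213) = 0.062094.
1 − 2Q = 0.922142, giving −¼ ln(0.922142) = 0.020264.
d = 0.062094 + 0.020264 = 0.082358.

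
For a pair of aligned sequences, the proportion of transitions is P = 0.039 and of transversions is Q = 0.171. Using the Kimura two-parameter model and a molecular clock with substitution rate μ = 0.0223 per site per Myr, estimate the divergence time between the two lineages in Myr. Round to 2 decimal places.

5.56

Under the Kimura two-parameter model, d = −½ ln(1 − 2P − Q) − ¼ ln(1 − 2Q).
1 − 2P − Q = 0.751, giving −½ ln(0.751) = 0.143175.
1 − 2Q = 0.658, giving −¼ ln(0.658) = 0.104638.
d = 0.143175 + 0.104638 = 0.247813.
Under a molecular clock d = 2μt, so t = d/(2μ) = 0.247813 / (2 × 0.0223) = 5.56 Myr.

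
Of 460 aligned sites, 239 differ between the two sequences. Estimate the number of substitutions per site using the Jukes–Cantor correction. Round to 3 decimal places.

0.885

p = 239/460 ≈ 0.519565.
d = −(3/4) ln(1 − 4p/3) = −0.75 ln(1 − 0.692753) = −0.75 ln(0.307247)
  = −0.75 × (-1.180103) = 0.885077 substitutions/site.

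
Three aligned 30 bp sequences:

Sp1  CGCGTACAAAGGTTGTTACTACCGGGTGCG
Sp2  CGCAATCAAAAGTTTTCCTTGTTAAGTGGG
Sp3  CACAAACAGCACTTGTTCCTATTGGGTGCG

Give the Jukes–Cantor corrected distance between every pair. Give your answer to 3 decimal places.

d(Sp1,Sp2) = 0.730, d(Sp1,Sp3) = 0.441, d(Sp2,Sp3) = 0.572

Sp1–Sp2: 14/30 sites differ → p ≈ 0.466667, d = −0.75 ln(1 − 0.622223) = 0.730088 ≈ 0.730.
Sp1–Sp3: 10/30 sites differ → p ≈ 0.333333, d = −0.75 ln(1 − 0.444444) = 0.440839 ≈ 0.441.
Sp2–Sp3: 12/30 sites differ → p = 0.4, d = −0.75 ln(1 − 0.533333) = 0.571605 ≈ 0.572.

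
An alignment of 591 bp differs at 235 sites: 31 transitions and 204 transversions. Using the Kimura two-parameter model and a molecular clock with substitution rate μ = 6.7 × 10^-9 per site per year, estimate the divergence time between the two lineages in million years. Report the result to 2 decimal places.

44.18

P = 31/591 ≈ 0.052453 and Q = 204/591 ≈ 0.345178.
Under the Kimura two-parameter model, d = −½ ln(1 − 2P − Q) − ¼ ln(1 − 2Q).
1 − 2P − Q = 0.549916, giving −½ ln(0.549916) = 0.298995.
1 − 2Q = 0.309644, giving −¼ ln(0.309644) = 0.293083.
d = 0.298995 + 0.293083 = 0.592078.
Under a molecular clock d = 2μt, so t = d/(2μ) = 0.592078 / (2 × 6.7 × 10^-9) = 44.18 million years.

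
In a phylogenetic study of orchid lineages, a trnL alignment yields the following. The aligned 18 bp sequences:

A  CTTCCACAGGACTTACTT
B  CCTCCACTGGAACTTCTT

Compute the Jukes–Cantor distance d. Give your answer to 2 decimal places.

The sequences differ at 5 of 18 sites (2, 8, 12, 13, 15), so p = 5/18 ≈ 0.277778.
d = −(3/4) ln(1 − 4p/3) = −0.75 ln(1 − 0.370371) = −0.75 ln(0.629629)
  = −0.75 × (-0.462625) = 0.346969 substitutions/site.

0.35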